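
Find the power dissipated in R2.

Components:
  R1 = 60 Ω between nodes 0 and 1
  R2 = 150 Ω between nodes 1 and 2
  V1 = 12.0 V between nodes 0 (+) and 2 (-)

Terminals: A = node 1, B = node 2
Nodal analysis, taking node 2 as the 0 V reference.
Source V1 fixes V_0 = 12 V.
KCL at each unknown node (sum of currents leaving = 0; resistances in Ω):
  Node 1: (V_1 - 12)/60 + (V_1 - 0)/150 = 0
Collecting terms: 0.02333 × V_1 = 0.2  =>  V_1 = 8.571 V
I_R2 = (V_1 - V_2)/R2 = (8.571 - 0)/150 = 0.05714 A
P_R2 = I_R2² × R2 = (0.05714)² × 150 = 0.4898 W

Final answer: 0.4898 W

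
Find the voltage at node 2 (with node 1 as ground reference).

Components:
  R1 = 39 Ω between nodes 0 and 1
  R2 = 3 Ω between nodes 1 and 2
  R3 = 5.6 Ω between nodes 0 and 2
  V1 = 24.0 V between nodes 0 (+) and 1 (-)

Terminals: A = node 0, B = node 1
Nodal analysis, taking node 1 as the 0 V reference.
Source V1 fixes V_0 = 24 V.
KCL at each unknown node (sum of currents leaving = 0; resistances in Ω):
  Node 2: (V_2 - 0)/3 + (V_2 - 24)/5.6 = 0
Collecting terms: 0.5119 × V_2 = 4.286  =>  V_2 = 8.372 V
The requested potential is V_2 = 8.372 V.

Final answer: V_2 = 8.372 V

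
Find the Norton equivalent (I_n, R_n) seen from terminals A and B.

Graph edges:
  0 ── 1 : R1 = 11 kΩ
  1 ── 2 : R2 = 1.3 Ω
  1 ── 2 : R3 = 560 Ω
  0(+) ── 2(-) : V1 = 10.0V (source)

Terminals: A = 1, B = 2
Find the Thévenin equivalent first; then I_n = V_th/R_th and R_n = R_th.
Step 1 — V_th is the open-circuit voltage V_A - V_B (nothing connected across the terminals).
Nodal analysis, taking node 2 as the 0 V reference.
Source V1 fixes V_0 = 10 V.
KCL at each unknown node (sum of currents leaving = 0; resistances in Ω):
  Node 1: (V_1 - 10)/11000 + (V_1 - 0)/1.3 + (V_1 - 0)/560 = 0
Collecting terms: 0.7711 × V_1 = 0.0009091  =>  V_1 = 0.001179 V
V_th = V_1 - V_2 = 0.001179 - 0 = 0.001179 V
Step 2 — R_th: zero the source — replace V1 by a short circuit (node 2 merges into node 0) — and find the resistance seen between A (node 1) and B (node 0).
Reduce the network between node 1 (A) and node 0 (B) by series/parallel combination:
  Rp1 = R1 ‖ R2 ‖ R3 (parallel, all between nodes 0 and 1) = 1/(1/11000 + 1/1.3 + 1/560) = 1.297 Ω
R_th = 1.297 Ω
I_n = V_th/R_th = 0.001179/1.297 = 0.0009091 A, and R_n = R_th = 1.297 Ω

Final answer: I_n = 0.0009091 A, R_n = 1.297 Ω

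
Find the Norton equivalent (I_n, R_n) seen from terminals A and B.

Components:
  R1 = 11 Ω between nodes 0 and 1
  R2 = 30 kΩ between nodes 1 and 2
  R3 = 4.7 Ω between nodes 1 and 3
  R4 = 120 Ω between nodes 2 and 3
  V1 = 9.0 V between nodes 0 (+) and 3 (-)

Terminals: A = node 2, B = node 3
Find the Thévenin equivalent first; then I_n = V_th/R_th and R_n = R_th.
Step 1 — V_th is the open-circuit voltage V_A - V_B (nothing connected across the terminals).
Nodal analysis, taking node 3 as the 0 V reference.
Source V1 fixes V_0 = 9 V.
KCL at each unknown node (sum of currents leaving = 0; resistances in Ω):
  Node 1: (V_1 - 9)/11 + (V_1 - V_2)/30000 + (V_1 - 0)/4.7 = 0
  Node 2: (V_2 - V_1)/30000 + (V_2 - 0)/120 = 0
Collecting terms (coefficients in siemens):
  0.3037·V_1 - 0.00003333·V_2 = 0.8182
  0.008367·V_2 - 0.00003333·V_1 = 0
Determinant D = (0.3037)(0.008367) - (-0.00003333)(-0.00003333) = 0.002541
V_1 = [(0.8182)(0.008367) - (-0.00003333)(0)]/D = 2.694 V
V_2 = [(0.3037)(0) - (0.8182)(-0.00003333)]/D = 0.01073 V
V_th = V_2 - V_3 = 0.01073 - 0 = 0.01073 V
Step 2 — R_th: zero the source — replace V1 by a short circuit (node 3 merges into node 0) — and find the resistance seen between A (node 2) and B (node 0).
Reduce the network between node 2 (A) and node 0 (B) by series/parallel combination:
  Rp1 = R1 ‖ R3 (parallel, both between nodes 0 and 1) = 1/(1/11 + 1/4.7) = 3.293 Ω
  Rs1 = R2 + Rp1 (series, joined only at node 1) = 30000 + 3.293 = 30000 Ω
  Rp2 = R4 ‖ Rs1 (parallel, both between nodes 0 and 2) = 1/(1/120 + 1/30000) = 119.5 Ω
R_th = 119.5 Ω
I_n = V_th/R_th = 0.01073/119.5 = 0.0000898 A, and R_n = R_th = 119.5 Ω

Final answer: I_n = 8.98e-05 A, R_n = 119.5 Ω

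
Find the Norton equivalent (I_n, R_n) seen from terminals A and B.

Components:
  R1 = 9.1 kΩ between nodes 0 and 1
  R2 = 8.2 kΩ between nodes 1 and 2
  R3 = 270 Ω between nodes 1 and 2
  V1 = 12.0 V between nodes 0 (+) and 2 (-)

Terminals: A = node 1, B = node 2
Find the Thévenin equivalent first; then I_n = V_th/R_th and R_n = R_th.
Step 1 — V_th is the open-circuit voltage V_A - V_B (nothing connected across the terminals).
Nodal analysis, taking node 2 as the 0 V reference.
Source V1 fixes V_0 = 12 V.
KCL at each unknown node (sum of currents leaving = 0; resistances in Ω):
  Node 1: (V_1 - 12)/9100 + (V_1 - 0)/8200 + (V_1 - 0)/270 = 0
Collecting terms: 0.003936 × V_1 = 0.001319  =>  V_1 = 0.3351 V
V_th = V_1 - V_2 = 0.3351 - 0 = 0.3351 V
Step 2 — R_th: zero the source — replace V1 by a short circuit (node 2 merges into node 0) — and find the resistance seen between A (node 1) and B (node 0).
Reduce the network between node 1 (A) and node 0 (B) by series/parallel combination:
  Rp1 = R1 ‖ R2 ‖ R3 (parallel, all between nodes 0 and 1) = 1/(1/9100 + 1/8200 + 1/270) = 254.1 Ω
R_th = 254.1 Ω
I_n = V_th/R_th = 0.3351/254.1 = 0.001319 A, and R_n = R_th = 254.1 Ω

Final answer: I_n = 0.001319 A, R_n = 254.1 Ω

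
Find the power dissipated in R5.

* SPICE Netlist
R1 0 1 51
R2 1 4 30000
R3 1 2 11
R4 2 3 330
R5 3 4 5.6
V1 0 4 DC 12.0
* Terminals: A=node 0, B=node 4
Nodal analysis, taking node 4 as the 0 V reference.
Source V1 fixes V_0 = 12 V.
KCL at each unknown node (sum of currents leaving = 0; resistances in Ω):
  Node 1: (V_1 - 12)/51 + (V_1 - 0)/30000 + (V_1 - V_2)/11 = 0
  Node 2: (V_2 - V_1)/11 + (V_2 - V_3)/330 = 0
  Node 3: (V_3 - V_2)/330 + (V_3 - 0)/5.6 = 0
Collecting terms (coefficients in siemens):
  0.1106·V_1 - 0.09091·V_2 = 0.2353
  0.09394·V_2 - 0.09091·V_1 - 0.00303·V_3 = 0
  0.1816·V_3 - 0.00303·V_2 = 0
Solving these 3 simultaneous equations (Gaussian elimination) gives:
  V_1 = 10.45 V, V_2 = 10.11 V, V_3 = 0.1688 V
I_R5 = (V_3 - V_4)/R5 = (0.1688 - 0)/5.6 = 0.03014 A
P_R5 = I_R5² × R5 = (0.03014)² × 5.6 = 0.005086 W

Final answer: 0.005086 W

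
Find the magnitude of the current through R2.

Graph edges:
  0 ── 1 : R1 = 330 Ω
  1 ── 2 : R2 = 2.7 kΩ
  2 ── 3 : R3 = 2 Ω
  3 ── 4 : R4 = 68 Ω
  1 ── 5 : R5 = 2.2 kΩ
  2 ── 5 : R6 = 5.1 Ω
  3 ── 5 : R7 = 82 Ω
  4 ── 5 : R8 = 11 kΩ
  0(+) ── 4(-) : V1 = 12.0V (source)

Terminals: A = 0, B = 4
Nodal analysis, taking node 4 as the 0 V reference.
Source V1 fixes V_0 = 12 V.
KCL at each unknown node (sum of currents leaving = 0; resistances in Ω):
  Node 1: (V_1 - 12)/330 + (V_1 - V_2)/2700 + (V_1 - V_5)/2200 = 0
  Node 2: (V_2 - V_1)/2700 + (V_2 - V_3)/2 + (V_2 - V_5)/5.1 = 0
  Node 3: (V_3 - V_2)/2 + (V_3 - 0)/68 + (V_3 - V_5)/82 = 0
  Node 5: (V_5 - V_1)/2200 + (V_5 - V_2)/5.1 + (V_5 - V_3)/82 + (V_5 - 0)/11000 = 0
Collecting terms (coefficients in siemens):
  0.003855·V_1 - 0.0003704·V_2 - 0.0004545·V_5 = 0.03636
  0.6964·V_2 - 0.0003704·V_1 - 0.5·V_3 - 0.1961·V_5 = 0
  0.5269·V_3 - 0.5·V_2 - 0.0122·V_5 = 0
  0.2088·V_5 - 0.0004545·V_1 - 0.1961·V_2 - 0.0122·V_3 = 0
Solving these 4 simultaneous equations (Gaussian elimination) gives:
  V_1 = 9.545 V, V_2 = 0.5165 V, V_3 = 0.5026 V, V_5 = 0.5352 V
I_R2 = (V_1 - V_2)/R2 = (9.545 - 0.5165)/2700 = 0.003344 A
|I_R2| = 0.003344 A

Final answer: |I_R2| = 0.003344 A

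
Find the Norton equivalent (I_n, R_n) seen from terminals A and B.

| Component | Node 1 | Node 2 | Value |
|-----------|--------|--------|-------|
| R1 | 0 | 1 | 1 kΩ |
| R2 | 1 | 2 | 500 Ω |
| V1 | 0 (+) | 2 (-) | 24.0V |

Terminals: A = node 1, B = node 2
Find the Thévenin equivalent first; then I_n = V_th/R_th and R_n = R_th.
Step 1 — V_th is the open-circuit voltage V_A - V_B (nothing connected across the terminals).
Nodal analysis, taking node 2 as the 0 V reference.
Source V1 fixes V_0 = 24 V.
KCL at each unknown node (sum of currents leaving = 0; resistances in Ω):
  Node 1: (V_1 - 24)/1000 + (V_1 - 0)/500 = 0
Collecting terms: 0.003 × V_1 = 0.024  =>  V_1 = 8 V
V_th = V_1 - V_2 = 8 - 0 = 8 V
Step 2 — R_th: zero the source — replace V1 by a short circuit (node 2 merges into node 0) — and find the resistance seen between A (node 1) and B (node 0).
Reduce the network between node 1 (A) and node 0 (B) by series/parallel combination:
  Rp1 = R1 ‖ R2 (parallel, both between nodes 0 and 1) = 1/(1/1000 + 1/500) = 333.3 Ω
R_th = 333.3 Ω
I_n = V_th/R_th = 8/333.3 = 0.024 A, and R_n = R_th = 333.3 Ω

Final answer: I_n = 0.024 A, R_n = 333.3 Ω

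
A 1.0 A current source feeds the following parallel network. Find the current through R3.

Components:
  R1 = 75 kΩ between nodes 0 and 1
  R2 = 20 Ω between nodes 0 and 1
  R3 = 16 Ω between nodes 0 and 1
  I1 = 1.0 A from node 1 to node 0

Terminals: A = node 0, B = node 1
All resistors sit directly between nodes 0 and 1, so they are in parallel and share one voltage V; the full source current 1 A splits among them.
1/R_par = 1/75000 + 1/20 + 1/16 = 0.1125 S  =>  R_par = 8.888 Ω
V = I × R_par = 1 × 8.888 = 8.888 V
I_R3 = V/R3 = 8.888/16 = 0.5555 A

Final answer: 0.5555 A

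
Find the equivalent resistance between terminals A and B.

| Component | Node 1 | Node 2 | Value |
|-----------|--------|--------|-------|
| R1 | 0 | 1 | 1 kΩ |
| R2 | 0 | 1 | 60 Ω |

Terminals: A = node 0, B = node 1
Reduce the network between node 0 (A) and node 1 (B) by series/parallel combination:
  Rp1 = R1 ‖ R2 (parallel, both between nodes 0 and 1) = 1/(1/1000 + 1/60) = 56.6 Ω
R_eq = 56.6 Ω

Final answer: 56.6 Ω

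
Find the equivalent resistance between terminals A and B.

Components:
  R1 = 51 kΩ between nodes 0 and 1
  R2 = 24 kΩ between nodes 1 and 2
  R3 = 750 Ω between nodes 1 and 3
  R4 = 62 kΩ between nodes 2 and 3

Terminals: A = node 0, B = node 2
Reduce the network between node 0 (A) and node 2 (B) by series/parallel combination:
  Rs1 = R3 + R4 (series, joined only at node 3) = 750 + 62000 = 62750 Ω
  Rp1 = R2 ‖ Rs1 (parallel, both between nodes 1 and 2) = 1/(1/24000 + 1/62750) = 17360 Ω
  Rs2 = R1 + Rp1 (series, joined only at node 1) = 51000 + 17360 = 68360 Ω
R_eq = 68.36 kΩ

Final answer: 68.36 kΩ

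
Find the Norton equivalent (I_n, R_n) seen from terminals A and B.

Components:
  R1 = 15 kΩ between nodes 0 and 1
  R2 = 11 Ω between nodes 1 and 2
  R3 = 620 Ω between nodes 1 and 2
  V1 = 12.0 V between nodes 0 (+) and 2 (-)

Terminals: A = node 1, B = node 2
Find the Thévenin equivalent first; then I_n = V_th/R_th and R_n = R_th.
Step 1 — V_th is the open-circuit voltage V_A - V_B (nothing connected across the terminals).
Nodal analysis, taking node 2 as the 0 V reference.
Source V1 fixes V_0 = 12 V.
KCL at each unknown node (sum of currents leaving = 0; resistances in Ω):
  Node 1: (V_1 - 12)/15000 + (V_1 - 0)/11 + (V_1 - 0)/620 = 0
Collecting terms: 0.09259 × V_1 = 0.0008  =>  V_1 = 0.00864 V
V_th = V_1 - V_2 = 0.00864 - 0 = 0.00864 V
Step 2 — R_th: zero the source — replace V1 by a short circuit (node 2 merges into node 0) — and find the resistance seen between A (node 1) and B (node 0).
Reduce the network between node 1 (A) and node 0 (B) by series/parallel combination:
  Rp1 = R1 ‖ R2 ‖ R3 (parallel, all between nodes 0 and 1) = 1/(1/15000 + 1/11 + 1/620) = 10.8 Ω
R_th = 10.8 Ω
I_n = V_th/R_th = 0.00864/10.8 = 0.0008 A, and R_n = R_th = 10.8 Ω

Final answer: I_n = 0.0008 A, R_n = 10.8 Ω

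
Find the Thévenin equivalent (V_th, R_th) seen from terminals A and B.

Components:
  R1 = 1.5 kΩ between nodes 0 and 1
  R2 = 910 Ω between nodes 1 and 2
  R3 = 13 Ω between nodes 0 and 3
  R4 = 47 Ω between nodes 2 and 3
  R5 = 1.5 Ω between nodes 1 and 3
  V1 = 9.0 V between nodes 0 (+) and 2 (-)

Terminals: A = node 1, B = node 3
Step 1 — V_th is the open-circuit voltage V_A - V_B (nothing connected across the terminals).
Nodal analysis, taking node 2 as the 0 V reference.
Source V1 fixes V_0 = 9 V.
KCL at each unknown node (sum of currents leaving = 0; resistances in Ω):
  Node 1: (V_1 - 9)/1500 + (V_1 - 0)/910 + (V_1 - V_3)/1.5 = 0
  Node 3: (V_3 - 9)/13 + (V_3 - 0)/47 + (V_3 - V_1)/1.5 = 0
Collecting terms (coefficients in siemens):
  0.6684·V_1 - 0.6667·V_3 = 0.006
  0.7649·V_3 - 0.6667·V_1 = 0.6923
Determinant D = (0.6684)(0.7649) - (-0.6667)(-0.6667) = 0.06682
V_1 = [(0.006)(0.7649) - (-0.6667)(0.6923)]/D = 6.976 V
V_3 = [(0.6684)(0.6923) - (0.006)(-0.6667)]/D = 6.986 V
V_th = V_1 - V_3 = 6.976 - 6.986 = -0.009475 V
Step 2 — R_th: zero the source — replace V1 by a short circuit (node 2 merges into node 0) — and find the resistance seen between A (node 1) and B (node 3).
Reduce the network between node 1 (A) and node 3 (B) by series/parallel combination:
  Rp1 = R1 ‖ R2 (parallel, both between nodes 0 and 1) = 1/(1/1500 + 1/910) = 566.4 Ω
  Rp2 = R3 ‖ R4 (parallel, both between nodes 0 and 3) = 1/(1/13 + 1/47) = 10.18 Ω
  Rs1 = Rp1 + Rp2 (series, joined only at node 0) = 566.4 + 10.18 = 576.6 Ω
  Rp3 = R5 ‖ Rs1 (parallel, both between nodes 1 and 3) = 1/(1/1.5 + 1/576.6) = 1.496 Ω
R_th = 1.496 Ω

Final answer: V_th = -0.009475 V, R_th = 1.496 Ω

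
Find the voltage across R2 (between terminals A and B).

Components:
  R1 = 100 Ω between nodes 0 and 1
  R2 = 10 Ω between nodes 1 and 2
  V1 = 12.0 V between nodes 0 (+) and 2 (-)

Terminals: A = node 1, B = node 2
R1 and R2 are in series across V1 (node 0 → node 1 → node 2), and the output A–B is taken across R2, so this is a voltage divider.
Series current: I = V1/(R1 + R2) = 12/(100 + 10) = 12/110 = 0.1091 A
V_R2 = I × R2 = V1 × R2/(R1 + R2) = 12 × 10/110 = 1.091 V

Final answer: 1.091 V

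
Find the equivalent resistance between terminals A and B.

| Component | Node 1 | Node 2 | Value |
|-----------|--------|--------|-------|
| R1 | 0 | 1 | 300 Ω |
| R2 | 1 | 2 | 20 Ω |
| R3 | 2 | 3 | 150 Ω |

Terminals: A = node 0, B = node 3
Reduce the network between node 0 (A) and node 3 (B) by series/parallel combination:
  Rs1 = R1 + R2 (series, joined only at node 1) = 300 + 20 = 320 Ω
  Rs2 = R3 + Rs1 (series, joined only at node 2) = 150 + 320 = 470 Ω
R_eq = 470 Ω

Final answer: 470 Ω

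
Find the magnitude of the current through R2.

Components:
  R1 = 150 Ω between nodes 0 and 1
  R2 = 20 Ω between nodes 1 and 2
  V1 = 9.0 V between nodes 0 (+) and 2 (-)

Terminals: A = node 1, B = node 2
Nodal analysis, taking node 2 as the 0 V reference.
Source V1 fixes V_0 = 9 V.
KCL at each unknown node (sum of currents leaving = 0; resistances in Ω):
  Node 1: (V_1 - 9)/150 + (V_1 - 0)/20 = 0
Collecting terms: 0.05667 × V_1 = 0.06  =>  V_1 = 1.059 V
I_R2 = (V_1 - V_2)/R2 = (1.059 - 0)/20 = 0.05294 A
|I_R2| = 0.05294 A

Final answer: |I_R2| = 0.05294 A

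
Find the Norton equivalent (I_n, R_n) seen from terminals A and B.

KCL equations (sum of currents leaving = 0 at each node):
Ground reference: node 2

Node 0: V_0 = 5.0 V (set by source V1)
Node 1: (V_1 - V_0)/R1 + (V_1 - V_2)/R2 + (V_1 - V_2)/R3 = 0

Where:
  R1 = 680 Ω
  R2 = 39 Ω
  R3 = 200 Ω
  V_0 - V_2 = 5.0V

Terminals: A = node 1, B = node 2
Find the Thévenin equivalent first; then I_n = V_th/R_th and R_n = R_th.
Step 1 — V_th is the open-circuit voltage V_A - V_B (nothing connected across the terminals).
Nodal analysis, taking node 2 as the 0 V reference.
Source V1 fixes V_0 = 5 V.
KCL at each unknown node (sum of currents leaving = 0; resistances in Ω):
  Node 1: (V_1 - 5)/680 + (V_1 - 0)/39 + (V_1 - 0)/200 = 0
Collecting terms: 0.03211 × V_1 = 0.007353  =>  V_1 = 0.229 V
V_th = V_1 - V_2 = 0.229 - 0 = 0.229 V
Step 2 — R_th: zero the source — replace V1 by a short circuit (node 2 merges into node 0) — and find the resistance seen between A (node 1) and B (node 0).
Reduce the network between node 1 (A) and node 0 (B) by series/parallel combination:
  Rp1 = R1 ‖ R2 ‖ R3 (parallel, all between nodes 0 and 1) = 1/(1/680 + 1/39 + 1/200) = 31.14 Ω
R_th = 31.14 Ω
I_n = V_th/R_th = 0.229/31.14 = 0.007353 A, and R_n = R_th = 31.14 Ω

Final answer: I_n = 0.007353 A, R_n = 31.14 Ω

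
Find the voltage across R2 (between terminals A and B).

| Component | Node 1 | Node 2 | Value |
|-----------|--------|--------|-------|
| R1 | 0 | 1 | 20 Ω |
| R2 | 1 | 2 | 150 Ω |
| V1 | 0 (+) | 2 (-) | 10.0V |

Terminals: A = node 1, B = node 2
R1 and R2 are in series across V1 (node 0 → node 1 → node 2), and the output A–B is taken across R2, so this is a voltage divider.
Series current: I = V1/(R1 + R2) = 10/(20 + 150) = 10/170 = 0.05882 A
V_R2 = I × R2 = V1 × R2/(R1 + R2) = 10 × 150/170 = 8.824 V

Final answer: 8.824 V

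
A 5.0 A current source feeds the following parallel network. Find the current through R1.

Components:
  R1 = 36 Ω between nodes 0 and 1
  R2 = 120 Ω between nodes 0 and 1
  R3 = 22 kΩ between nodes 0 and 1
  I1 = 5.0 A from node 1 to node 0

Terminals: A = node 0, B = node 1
All resistors sit directly between nodes 0 and 1, so they are in parallel and share one voltage V; the full source current 5 A splits among them.
1/R_par = 1/36 + 1/120 + 1/22000 = 0.03616 S  =>  R_par = 27.66 Ω
V = I × R_par = 5 × 27.66 = 138.3 V
I_R1 = V/R1 = 138.3/36 = 3.841 A

Final answer: 3.841 A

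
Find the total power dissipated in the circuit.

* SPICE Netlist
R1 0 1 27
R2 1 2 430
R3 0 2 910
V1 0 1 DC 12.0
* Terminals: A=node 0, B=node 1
Nodal analysis, taking node 1 as the 0 V reference.
Source V1 fixes V_0 = 12 V.
KCL at each unknown node (sum of currents leaving = 0; resistances in Ω):
  Node 2: (V_2 - 0)/430 + (V_2 - 12)/910 = 0
Collecting terms: 0.003424 × V_2 = 0.01319  =>  V_2 = 3.851 V
Power in each resistor, P = (ΔV)²/R:
  P_R1 = (12 - 0)²/27 = 5.333 W
  P_R2 = (0 - 3.851)²/430 = 0.03448 W
  P_R3 = (12 - 3.851)²/910 = 0.07298 W
P_total = P_R1 + P_R2 + P_R3 = 5.441 W

Final answer: 5.441 W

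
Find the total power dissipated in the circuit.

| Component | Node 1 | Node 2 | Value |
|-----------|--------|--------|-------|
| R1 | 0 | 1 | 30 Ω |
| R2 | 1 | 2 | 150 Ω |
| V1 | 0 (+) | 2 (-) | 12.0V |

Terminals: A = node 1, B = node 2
Nodal analysis, taking node 2 as the 0 V reference.
Source V1 fixes V_0 = 12 V.
KCL at each unknown node (sum of currents leaving = 0; resistances in Ω):
  Node 1: (V_1 - 12)/30 + (V_1 - 0)/150 = 0
Collecting terms: 0.04 × V_1 = 0.4  =>  V_1 = 10 V
Power in each resistor, P = (ΔV)²/R:
  P_R1 = (12 - 10)²/30 = 0.1333 W
  P_R2 = (10 - 0)²/150 = 0.6667 W
P_total = P_R1 + P_R2 = 0.8 W

Final answer: 0.8 W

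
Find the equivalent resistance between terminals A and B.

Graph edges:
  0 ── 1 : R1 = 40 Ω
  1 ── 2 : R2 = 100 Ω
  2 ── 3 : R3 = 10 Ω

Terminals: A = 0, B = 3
Reduce the network between node 0 (A) and node 3 (B) by series/parallel combination:
  Rs1 = R1 + R2 (series, joined only at node 1) = 40 + 100 = 140 Ω
  Rs2 = R3 + Rs1 (series, joined only at node 2) = 10 + 140 = 150 Ω
R_eq = 150 Ω

Final answer: 150 Ω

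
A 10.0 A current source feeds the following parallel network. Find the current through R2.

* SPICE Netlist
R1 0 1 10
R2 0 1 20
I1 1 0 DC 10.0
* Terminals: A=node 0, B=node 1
All resistors sit directly between nodes 0 and 1, so they are in parallel and share one voltage V; the full source current 10 A splits among them.
1/R_par = 1/10 + 1/20 = 0.15 S  =>  R_par = 6.667 Ω
V = I × R_par = 10 × 6.667 = 66.67 V
I_R2 = V/R2 = 66.67/20 = 3.333 A

Final answer: 3.333 A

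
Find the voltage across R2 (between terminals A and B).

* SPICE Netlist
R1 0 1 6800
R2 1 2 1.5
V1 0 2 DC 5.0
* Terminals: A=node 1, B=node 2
R1 and R2 are in series across V1 (node 0 → node 1 → node 2), and the output A–B is taken across R2, so this is a voltage divider.
Series current: I = V1/(R1 + R2) = 5/(6800 + 1.5) = 5/6802 = 0.0007351 A
V_R2 = I × R2 = V1 × R2/(R1 + R2) = 5 × 1.5/6802 = 0.001103 V

Final answer: 0.001103 V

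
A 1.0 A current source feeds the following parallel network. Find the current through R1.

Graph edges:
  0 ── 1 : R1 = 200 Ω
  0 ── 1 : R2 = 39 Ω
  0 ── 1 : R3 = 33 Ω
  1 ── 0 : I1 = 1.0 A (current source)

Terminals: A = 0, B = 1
All resistors sit directly between nodes 0 and 1, so they are in parallel and share one voltage V; the full source current 1 A splits among them.
1/R_par = 1/200 + 1/39 + 1/33 = 0.06094 S  =>  R_par = 16.41 Ω
V = I × R_par = 1 × 16.41 = 16.41 V
I_R1 = V/R1 = 16.41/200 = 0.08204 A

Final answer: 0.08204 A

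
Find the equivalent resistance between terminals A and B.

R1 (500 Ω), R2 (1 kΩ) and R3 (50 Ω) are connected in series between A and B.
Reduce the network between node 0 (A) and node 3 (B) by series/parallel combination:
  Rs1 = R1 + R2 (series, joined only at node 1) = 500 + 1000 = 1500 Ω
  Rs2 = R3 + Rs1 (series, joined only at node 2) = 50 + 1500 = 1550 Ω
R_eq = 1.55 kΩ

Final answer: 1.55 kΩ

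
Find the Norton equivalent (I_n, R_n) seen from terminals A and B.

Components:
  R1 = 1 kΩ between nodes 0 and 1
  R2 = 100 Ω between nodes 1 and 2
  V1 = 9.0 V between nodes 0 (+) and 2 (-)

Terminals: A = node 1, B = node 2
Find the Thévenin equivalent first; then I_n = V_th/R_th and R_n = R_th.
Step 1 — V_th is the open-circuit voltage V_A - V_B (nothing connected across the terminals).
Nodal analysis, taking node 2 as the 0 V reference.
Source V1 fixes V_0 = 9 V.
KCL at each unknown node (sum of currents leaving = 0; resistances in Ω):
  Node 1: (V_1 - 9)/1000 + (V_1 - 0)/100 = 0
Collecting terms: 0.011 × V_1 = 0.009  =>  V_1 = 0.8182 V
V_th = V_1 - V_2 = 0.8182 - 0 = 0.8182 V
Step 2 — R_th: zero the source — replace V1 by a short circuit (node 2 merges into node 0) — and find the resistance seen between A (node 1) and B (node 0).
Reduce the network between node 1 (A) and node 0 (B) by series/parallel combination:
  Rp1 = R1 ‖ R2 (parallel, both between nodes 0 and 1) = 1/(1/1000 + 1/100) = 90.91 Ω
R_th = 90.91 Ω
I_n = V_th/R_th = 0.8182/90.91 = 0.009 A, and R_n = R_th = 90.91 Ω

Final answer: I_n = 0.009 A, R_n = 90.91 Ω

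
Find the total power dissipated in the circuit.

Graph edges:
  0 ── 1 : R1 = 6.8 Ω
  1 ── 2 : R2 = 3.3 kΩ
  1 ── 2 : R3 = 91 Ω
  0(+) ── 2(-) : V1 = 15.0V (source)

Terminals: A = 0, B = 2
Nodal analysis, taking node 2 as the 0 V reference.
Source V1 fixes V_0 = 15 V.
KCL at each unknown node (sum of currents leaving = 0; resistances in Ω):
  Node 1: (V_1 - 15)/6.8 + (V_1 - 0)/3300 + (V_1 - 0)/91 = 0
Collecting terms: 0.1584 × V_1 = 2.206  =>  V_1 = 13.93 V
Power in each resistor, P = (ΔV)²/R:
  P_R1 = (15 - 13.93)²/6.8 = 0.1683 W
  P_R2 = (13.93 - 0)²/3300 = 0.0588 W
  P_R3 = (13.93 - 0)²/91 = 2.132 W
P_total = P_R1 + P_R2 + P_R3 = 2.36 W

Final answer: 2.36 W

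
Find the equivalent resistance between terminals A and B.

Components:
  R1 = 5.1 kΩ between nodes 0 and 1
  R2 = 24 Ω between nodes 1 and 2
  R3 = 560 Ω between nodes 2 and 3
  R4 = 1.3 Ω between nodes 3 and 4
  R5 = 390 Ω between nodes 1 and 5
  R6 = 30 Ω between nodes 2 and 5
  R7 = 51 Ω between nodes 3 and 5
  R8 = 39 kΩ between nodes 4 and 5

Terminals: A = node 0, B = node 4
The network is not a plain series/parallel combination. Inject a 1 A test current into terminal A (node 0) and return it from terminal B (node 4); then R_eq = V_A / (1 A).
Nodal analysis, taking node 4 as the 0 V reference.
Current source I_test pushes 1 A into node 0 and draws it out of node 4.
KCL at each unknown node (sum of currents leaving = 0; resistances in Ω):
  Node 0: (V_0 - V_1)/5100 - 1 = 0
  Node 1: (V_1 - V_0)/5100 + (V_1 - V_2)/24 + (V_1 - V_5)/390 = 0
  Node 2: (V_2 - V_1)/24 + (V_2 - V_3)/560 + (V_2 - V_5)/30 = 0
  Node 3: (V_3 - V_2)/560 + (V_3 - 0)/1.3 + (V_3 - V_5)/51 = 0
  Node 5: (V_5 - V_1)/390 + (V_5 - V_2)/30 + (V_5 - V_3)/51 + (V_5 - 0)/39000 = 0
Collecting terms (coefficients in siemens):
  0.0001961·V_0 - 0.0001961·V_1 = 1
  0.04443·V_1 - 0.0001961·V_0 - 0.04167·V_2 - 0.002564·V_5 = 0
  0.07679·V_2 - 0.04167·V_1 - 0.001786·V_3 - 0.03333·V_5 = 0
  0.7906·V_3 - 0.001786·V_2 - 0.01961·V_5 = 0
  0.05553·V_5 - 0.002564·V_1 - 0.03333·V_2 - 0.01961·V_3 = 0
Solving these 5 simultaneous equations (Gaussian elimination) gives:
  V_0 = 5190 V, V_1 = 90.31 V, V_2 = 69.04 V, V_3 = 1.298 V
  V_5 = 46.07 V
R_eq = V_0 / 1 A = 5190 Ω = 5.19 kΩ

Final answer: 5.19 kΩ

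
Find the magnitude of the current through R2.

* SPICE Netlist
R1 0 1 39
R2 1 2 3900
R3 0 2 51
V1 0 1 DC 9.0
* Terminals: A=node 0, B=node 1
Nodal analysis, taking node 1 as the 0 V reference.
Source V1 fixes V_0 = 9 V.
KCL at each unknown node (sum of currents leaving = 0; resistances in Ω):
  Node 2: (V_2 - 0)/3900 + (V_2 - 9)/51 = 0
Collecting terms: 0.01986 × V_2 = 0.1765  =>  V_2 = 8.884 V
I_R2 = (V_1 - V_2)/R2 = (0 - 8.884)/3900 = -0.002278 A
|I_R2| = 0.002278 A

Final answer: |I_R2| = 0.002278 A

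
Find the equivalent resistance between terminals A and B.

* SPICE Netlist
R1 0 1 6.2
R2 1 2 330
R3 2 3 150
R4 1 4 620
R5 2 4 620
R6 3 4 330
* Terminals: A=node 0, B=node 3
The network is not a plain series/parallel combination. Inject a 1 A test current into terminal A (node 0) and return it from terminal B (node 3); then R_eq = V_A / (1 A).
Nodal analysis, taking node 3 as the 0 V reference.
Current source I_test pushes 1 A into node 0 and draws it out of node 3.
KCL at each unknown node (sum of currents leaving = 0; resistances in Ω):
  Node 0: (V_0 - V_1)/6.2 - 1 = 0
  Node 1: (V_1 - V_0)/6.2 + (V_1 - V_2)/330 + (V_1 - V_4)/620 = 0
  Node 2: (V_2 - V_1)/330 + (V_2 - 0)/150 + (V_2 - V_4)/620 = 0
  Node 4: (V_4 - V_1)/620 + (V_4 - V_2)/620 + (V_4 - 0)/330 = 0
Collecting terms (coefficients in siemens):
  0.1613·V_0 - 0.1613·V_1 = 1
  0.1659·V_1 - 0.1613·V_0 - 0.00303·V_2 - 0.001613·V_4 = 0
  0.01131·V_2 - 0.00303·V_1 - 0.001613·V_4 = 0
  0.006256·V_4 - 0.001613·V_1 - 0.001613·V_2 = 0
Solving these 4 simultaneous equations (Gaussian elimination) gives:
  V_0 = 324.9 V, V_1 = 318.7 V, V_2 = 100.8 V, V_4 = 108.2 V
R_eq = V_0 / 1 A = 324.9 Ω

Final answer: 324.9 Ω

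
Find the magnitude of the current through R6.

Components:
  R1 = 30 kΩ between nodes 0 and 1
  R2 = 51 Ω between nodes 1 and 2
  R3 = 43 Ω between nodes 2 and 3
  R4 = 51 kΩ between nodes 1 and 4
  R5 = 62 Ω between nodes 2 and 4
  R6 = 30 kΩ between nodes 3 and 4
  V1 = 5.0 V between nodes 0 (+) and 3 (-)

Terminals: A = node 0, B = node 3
Nodal analysis, taking node 3 as the 0 V reference.
Source V1 fixes V_0 = 5 V.
KCL at each unknown node (sum of currents leaving = 0; resistances in Ω):
  Node 1: (V_1 - 5)/30000 + (V_1 - V_2)/51 + (V_1 - V_4)/51000 = 0
  Node 2: (V_2 - V_1)/51 + (V_2 - 0)/43 + (V_2 - V_4)/62 = 0
  Node 4: (V_4 - V_1)/51000 + (V_4 - V_2)/62 + (V_4 - 0)/30000 = 0
Collecting terms (coefficients in siemens):
  0.01966·V_1 - 0.01961·V_2 - 0.00001961·V_4 = 0.0001667
  0.05899·V_2 - 0.01961·V_1 - 0.01613·V_4 = 0
  0.01618·V_4 - 0.00001961·V_1 - 0.01613·V_2 = 0
Solving these 3 simultaneous equations (Gaussian elimination) gives:
  V_1 = 0.0156 V, V_2 = 0.007134 V, V_4 = 0.00713 V
I_R6 = (V_3 - V_4)/R6 = (0 - 0.00713)/30000 = -0.0000002377 A
|I_R6| = 0.0000002377 A

Final answer: |I_R6| = 2.377e-07 A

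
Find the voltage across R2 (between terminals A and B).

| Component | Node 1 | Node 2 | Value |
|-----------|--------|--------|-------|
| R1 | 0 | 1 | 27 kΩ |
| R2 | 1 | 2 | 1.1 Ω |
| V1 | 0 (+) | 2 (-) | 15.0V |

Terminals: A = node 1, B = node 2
R1 and R2 are in series across V1 (node 0 → node 1 → node 2), and the output A–B is taken across R2, so this is a voltage divider.
Series current: I = V1/(R1 + R2) = 15/(27000 + 1.1) = 15/27000 = 0.0005555 A
V_R2 = I × R2 = V1 × R2/(R1 + R2) = 15 × 1.1/27000 = 0.0006111 V

Final answer: 0.0006111 V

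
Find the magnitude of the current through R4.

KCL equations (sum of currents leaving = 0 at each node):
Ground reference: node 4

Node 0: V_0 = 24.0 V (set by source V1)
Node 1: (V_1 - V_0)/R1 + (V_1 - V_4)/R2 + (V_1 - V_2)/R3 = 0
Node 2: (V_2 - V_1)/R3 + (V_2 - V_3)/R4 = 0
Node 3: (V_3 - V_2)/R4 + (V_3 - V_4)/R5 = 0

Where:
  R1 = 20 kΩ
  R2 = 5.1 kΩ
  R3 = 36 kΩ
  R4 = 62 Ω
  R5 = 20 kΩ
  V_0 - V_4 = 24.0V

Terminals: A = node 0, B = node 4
Nodal analysis, taking node 4 as the 0 V reference.
Source V1 fixes V_0 = 24 V.
KCL at each unknown node (sum of currents leaving = 0; resistances in Ω):
  Node 1: (V_1 - 24)/20000 + (V_1 - 0)/5100 + (V_1 - V_2)/36000 = 0
  Node 2: (V_2 - V_1)/36000 + (V_2 - V_3)/62 = 0
  Node 3: (V_3 - V_2)/62 + (V_3 - 0)/20000 = 0
Collecting terms (coefficients in siemens):
  0.0002739·V_1 - 0.00002778·V_2 = 0.0012
  0.01616·V_2 - 0.00002778·V_1 - 0.01613·V_3 = 0
  0.01618·V_3 - 0.01613·V_2 = 0
Solving these 3 simultaneous equations (Gaussian elimination) gives:
  V_1 = 4.547 V, V_2 = 1.627 V, V_3 = 1.622 V
I_R4 = (V_2 - V_3)/R4 = (1.627 - 1.622)/62 = 0.0000811 A
|I_R4| = 0.0000811 A

Final answer: |I_R4| = 8.11e-05 A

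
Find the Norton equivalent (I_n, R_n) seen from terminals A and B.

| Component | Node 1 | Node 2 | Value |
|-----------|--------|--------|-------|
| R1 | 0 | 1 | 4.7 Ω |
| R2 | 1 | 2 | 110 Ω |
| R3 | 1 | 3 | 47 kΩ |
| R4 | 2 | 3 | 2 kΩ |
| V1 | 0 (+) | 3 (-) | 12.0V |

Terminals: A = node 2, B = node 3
Find the Thévenin equivalent first; then I_n = V_th/R_th and R_n = R_th.
Step 1 — V_th is the open-circuit voltage V_A - V_B (nothing connected across the terminals).
Nodal analysis, taking node 3 as the 0 V reference.
Source V1 fixes V_0 = 12 V.
KCL at each unknown node (sum of currents leaving = 0; resistances in Ω):
  Node 1: (V_1 - 12)/4.7 + (V_1 - V_2)/110 + (V_1 - 0)/47000 = 0
  Node 2: (V_2 - V_1)/110 + (V_2 - 0)/2000 = 0
Collecting terms (coefficients in siemens):
  0.2219·V_1 - 0.009091·V_2 = 2.553
  0.009591·V_2 - 0.009091·V_1 = 0
Determinant D = (0.2219)(0.009591) - (-0.009091)(-0.009091) = 0.002045
V_1 = [(2.553)(0.009591) - (-0.009091)(0)]/D = 11.97 V
V_2 = [(0.2219)(0) - (2.553)(-0.009091)]/D = 11.35 V
V_th = V_2 - V_3 = 11.35 - 0 = 11.35 V
Step 2 — R_th: zero the source — replace V1 by a short circuit (node 3 merges into node 0) — and find the resistance seen between A (node 2) and B (node 0).
Reduce the network between node 2 (A) and node 0 (B) by series/parallel combination:
  Rp1 = R1 ‖ R3 (parallel, both between nodes 0 and 1) = 1/(1/4.7 + 1/47000) = 4.7 Ω
  Rs1 = R2 + Rp1 (series, joined only at node 1) = 110 + 4.7 = 114.7 Ω
  Rp2 = R4 ‖ Rs1 (parallel, both between nodes 0 and 2) = 1/(1/2000 + 1/114.7) = 108.5 Ω
R_th = 108.5 Ω
I_n = V_th/R_th = 11.35/108.5 = 0.1046 A, and R_n = R_th = 108.5 Ω

Final answer: I_n = 0.1046 A, R_n = 108.5 Ω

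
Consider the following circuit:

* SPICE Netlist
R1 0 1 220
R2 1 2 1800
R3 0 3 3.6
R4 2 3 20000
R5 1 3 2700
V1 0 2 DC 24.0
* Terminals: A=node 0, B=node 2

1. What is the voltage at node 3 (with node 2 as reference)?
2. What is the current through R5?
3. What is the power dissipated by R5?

Nodal analysis, taking node 2 as the 0 V reference.
Source V1 fixes V_0 = 24 V.
KCL at each unknown node (sum of currents leaving = 0; resistances in Ω):
  Node 1: (V_1 - 24)/220 + (V_1 - 0)/1800 + (V_1 - V_3)/2700 = 0
  Node 3: (V_3 - 24)/3.6 + (V_3 - 0)/20000 + (V_3 - V_1)/2700 = 0
Collecting terms (coefficients in siemens):
  0.005471·V_1 - 0.0003704·V_3 = 0.1091
  0.2782·V_3 - 0.0003704·V_1 = 6.667
Determinant D = (0.005471)(0.2782) - (-0.0003704)(-0.0003704) = 0.001522
V_1 = [(0.1091)(0.2782) - (-0.0003704)(6.667)]/D = 21.56 V
V_3 = [(0.005471)(6.667) - (0.1091)(-0.0003704)]/D = 23.99 V
Part 1:
  Read off the nodal solution: V_3 = 23.99 V
Part 2:
  I_R5 = (V_1 - V_3)/R5 = (21.56 - 23.99)/2700 = -0.0009 A
  Magnitude: I_R5 = 0.0009 A
Part 3:
  I_R5 = (V_1 - V_3)/R5 = (21.56 - 23.99)/2700 = -0.0009 A
  P_R5 = I_R5² × R5 = (-0.0009)² × 2700 = 0.002187 W

Final answers:
1. V_3 = 23.99 V
2. I_R5 = 0.0009 A
3. P_R5 = 0.002187 W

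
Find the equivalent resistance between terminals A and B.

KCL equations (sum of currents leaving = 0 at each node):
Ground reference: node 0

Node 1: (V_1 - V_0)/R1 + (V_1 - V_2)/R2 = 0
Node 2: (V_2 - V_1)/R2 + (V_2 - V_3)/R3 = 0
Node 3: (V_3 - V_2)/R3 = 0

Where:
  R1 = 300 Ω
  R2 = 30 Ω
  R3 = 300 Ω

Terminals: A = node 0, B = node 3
Reduce the network between node 0 (A) and node 3 (B) by series/parallel combination:
  Rs1 = R1 + R2 (series, joined only at node 1) = 300 + 30 = 330 Ω
  Rs2 = R3 + Rs1 (series, joined only at node 2) = 300 + 330 = 630 Ω
R_eq = 630 Ω

Final answer: 630 Ω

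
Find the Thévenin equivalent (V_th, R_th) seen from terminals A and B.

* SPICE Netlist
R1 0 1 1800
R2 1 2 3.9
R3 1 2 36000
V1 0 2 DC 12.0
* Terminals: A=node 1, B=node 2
Step 1 — V_th is the open-circuit voltage V_A - V_B (nothing connected across the terminals).
Nodal analysis, taking node 2 as the 0 V reference.
Source V1 fixes V_0 = 12 V.
KCL at each unknown node (sum of currents leaving = 0; resistances in Ω):
  Node 1: (V_1 - 12)/1800 + (V_1 - 0)/3.9 + (V_1 - 0)/36000 = 0
Collecting terms: 0.257 × V_1 = 0.006667  =>  V_1 = 0.02594 V
V_th = V_1 - V_2 = 0.02594 - 0 = 0.02594 V
Step 2 — R_th: zero the source — replace V1 by a short circuit (node 2 merges into node 0) — and find the resistance seen between A (node 1) and B (node 0).
Reduce the network between node 1 (A) and node 0 (B) by series/parallel combination:
  Rp1 = R1 ‖ R2 ‖ R3 (parallel, all between nodes 0 and 1) = 1/(1/1800 + 1/3.9 + 1/36000) = 3.891 Ω
R_th = 3.891 Ω

Final answer: V_th = 0.02594 V, R_th = 3.891 Ω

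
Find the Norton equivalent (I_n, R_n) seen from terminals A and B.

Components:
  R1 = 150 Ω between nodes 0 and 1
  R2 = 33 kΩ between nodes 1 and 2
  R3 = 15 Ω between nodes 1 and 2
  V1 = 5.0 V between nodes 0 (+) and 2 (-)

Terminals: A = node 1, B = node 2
Find the Thévenin equivalent first; then I_n = V_th/R_th and R_n = R_th.
Step 1 — V_th is the open-circuit voltage V_A - V_B (nothing connected across the terminals).
Nodal analysis, taking node 2 as the 0 V reference.
Source V1 fixes V_0 = 5 V.
KCL at each unknown node (sum of currents leaving = 0; resistances in Ω):
  Node 1: (V_1 - 5)/150 + (V_1 - 0)/33000 + (V_1 - 0)/15 = 0
Collecting terms: 0.07336 × V_1 = 0.03333  =>  V_1 = 0.4544 V
V_th = V_1 - V_2 = 0.4544 - 0 = 0.4544 V
Step 2 — R_th: zero the source — replace V1 by a short circuit (node 2 merges into node 0) — and find the resistance seen between A (node 1) and B (node 0).
Reduce the network between node 1 (A) and node 0 (B) by series/parallel combination:
  Rp1 = R1 ‖ R2 ‖ R3 (parallel, all between nodes 0 and 1) = 1/(1/150 + 1/33000 + 1/15) = 13.63 Ω
R_th = 13.63 Ω
I_n = V_th/R_th = 0.4544/13.63 = 0.03333 A, and R_n = R_th = 13.63 Ω

Final answer: I_n = 0.03333 A, R_n = 13.63 Ω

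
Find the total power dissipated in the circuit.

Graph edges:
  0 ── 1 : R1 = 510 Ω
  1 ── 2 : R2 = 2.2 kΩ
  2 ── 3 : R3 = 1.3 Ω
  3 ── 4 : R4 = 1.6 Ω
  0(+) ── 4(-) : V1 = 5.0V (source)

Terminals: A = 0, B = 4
Nodal analysis, taking node 4 as the 0 V reference.
Source V1 fixes V_0 = 5 V.
KCL at each unknown node (sum of currents leaving = 0; resistances in Ω):
  Node 1: (V_1 - 5)/510 + (V_1 - V_2)/2200 = 0
  Node 2: (V_2 - V_1)/2200 + (V_2 - V_3)/1.3 = 0
  Node 3: (V_3 - V_2)/1.3 + (V_3 - 0)/1.6 = 0
Collecting terms (coefficients in siemens):
  0.002415·V_1 - 0.0004545·V_2 = 0.009804
  0.7697·V_2 - 0.0004545·V_1 - 0.7692·V_3 = 0
  1.394·V_3 - 0.7692·V_2 = 0
Solving these 3 simultaneous equations (Gaussian elimination) gives:
  V_1 = 4.06 V, V_2 = 0.005345 V, V_3 = 0.002949 V
Power in each resistor, P = (ΔV)²/R:
  P_R1 = (5 - 4.06)²/510 = 0.001732 W
  P_R2 = (4.06 - 0.005345)²/2200 = 0.007473 W
  P_R3 = (0.005345 - 0.002949)²/1.3 = 0.000004416 W
  P_R4 = (0.002949 - 0)²/1.6 = 0.000005435 W
P_total = P_R1 + P_R2 + P_R3 + P_R4 = 0.009215 W

Final answer: 0.009215 W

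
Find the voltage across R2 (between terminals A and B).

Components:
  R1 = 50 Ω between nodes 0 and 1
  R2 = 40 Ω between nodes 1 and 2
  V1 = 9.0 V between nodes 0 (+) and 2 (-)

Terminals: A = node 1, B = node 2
R1 and R2 are in series across V1 (node 0 → node 1 → node 2), and the output A–B is taken across R2, so this is a voltage divider.
Series current: I = V1/(R1 + R2) = 9/(50 + 40) = 9/90 = 0.1 A
V_R2 = I × R2 = V1 × R2/(R1 + R2) = 9 × 40/90 = 4 V

Final answer: 4 V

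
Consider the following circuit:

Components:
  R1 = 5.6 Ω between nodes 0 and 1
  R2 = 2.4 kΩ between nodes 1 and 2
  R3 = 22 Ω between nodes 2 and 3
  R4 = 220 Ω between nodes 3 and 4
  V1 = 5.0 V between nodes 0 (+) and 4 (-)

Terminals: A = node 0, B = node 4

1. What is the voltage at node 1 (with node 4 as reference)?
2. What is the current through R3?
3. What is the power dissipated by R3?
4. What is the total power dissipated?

Nodal analysis, taking node 4 as the 0 V reference.
Source V1 fixes V_0 = 5 V.
KCL at each unknown node (sum of currents leaving = 0; resistances in Ω):
  Node 1: (V_1 - 5)/5.6 + (V_1 - V_2)/2400 = 0
  Node 2: (V_2 - V_1)/2400 + (V_2 - V_3)/22 = 0
  Node 3: (V_3 - V_2)/22 + (V_3 - 0)/220 = 0
Collecting terms (coefficients in siemens):
  0.179·V_1 - 0.0004167·V_2 = 0.8929
  0.04587·V_2 - 0.0004167·V_1 - 0.04545·V_3 = 0
  0.05·V_3 - 0.04545·V_2 = 0
Solving these 3 simultaneous equations (Gaussian elimination) gives:
  V_1 = 4.989 V, V_2 = 0.457 V, V_3 = 0.4155 V
Part 1:
  Read off the nodal solution: V_1 = 4.989 V
Part 2:
  I_R3 = (V_2 - V_3)/R3 = (0.457 - 0.4155)/22 = 0.001889 A
  Magnitude: I_R3 = 0.001889 A
Part 3:
  I_R3 = (V_2 - V_3)/R3 = (0.457 - 0.4155)/22 = 0.001889 A
  P_R3 = I_R3² × R3 = (0.001889)² × 22 = 0.00007846 W
Part 4:
  Power in each resistor, P = (ΔV)²/R:
    P_R1 = (5 - 4.989)²/5.6 = 0.00001997 W
    P_R2 = (4.989 - 0.457)²/2400 = 0.008559 W
    P_R3 = (0.457 - 0.4155)²/22 = 0.00007846 W
    P_R4 = (0.4155 - 0)²/220 = 0.0007846 W
  P_total = P_R1 + P_R2 + P_R3 + P_R4 = 0.009443 W

Final answers:
1. V_1 = 4.989 V
2. I_R3 = 0.001889 A
3. P_R3 = 7.846e-05 W
4. P_total = 0.009443 W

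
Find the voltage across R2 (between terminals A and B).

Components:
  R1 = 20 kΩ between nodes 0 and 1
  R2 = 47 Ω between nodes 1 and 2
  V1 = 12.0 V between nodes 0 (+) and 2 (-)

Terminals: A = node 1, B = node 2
R1 and R2 are in series across V1 (node 0 → node 1 → node 2), and the output A–B is taken across R2, so this is a voltage divider.
Series current: I = V1/(R1 + R2) = 12/(20000 + 47) = 12/20050 = 0.0005986 A
V_R2 = I × R2 = V1 × R2/(R1 + R2) = 12 × 47/20050 = 0.02813 V

Final answer: 0.02813 V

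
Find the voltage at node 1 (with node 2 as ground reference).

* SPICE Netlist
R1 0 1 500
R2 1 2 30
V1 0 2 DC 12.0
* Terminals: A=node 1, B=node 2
Nodal analysis, taking node 2 as the 0 V reference.
Source V1 fixes V_0 = 12 V.
KCL at each unknown node (sum of currents leaving = 0; resistances in Ω):
  Node 1: (V_1 - 12)/500 + (V_1 - 0)/30 = 0
Collecting terms: 0.03533 × V_1 = 0.024  =>  V_1 = 0.6792 V
The requested potential is V_1 = 0.6792 V.

Final answer: V_1 = 0.6792 V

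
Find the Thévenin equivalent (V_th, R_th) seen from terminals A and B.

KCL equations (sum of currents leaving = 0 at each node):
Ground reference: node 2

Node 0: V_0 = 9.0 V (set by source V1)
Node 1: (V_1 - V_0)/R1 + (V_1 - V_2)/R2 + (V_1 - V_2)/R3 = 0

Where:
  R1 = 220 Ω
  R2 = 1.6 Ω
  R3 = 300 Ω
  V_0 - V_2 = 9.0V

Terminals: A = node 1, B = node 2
Step 1 — V_th is the open-circuit voltage V_A - V_B (nothing connected across the terminals).
Nodal analysis, taking node 2 as the 0 V reference.
Source V1 fixes V_0 = 9 V.
KCL at each unknown node (sum of currents leaving = 0; resistances in Ω):
  Node 1: (V_1 - 9)/220 + (V_1 - 0)/1.6 + (V_1 - 0)/300 = 0
Collecting terms: 0.6329 × V_1 = 0.04091  =>  V_1 = 0.06464 V
V_th = V_1 - V_2 = 0.06464 - 0 = 0.06464 V
Step 2 — R_th: zero the source — replace V1 by a short circuit (node 2 merges into node 0) — and find the resistance seen between A (node 1) and B (node 0).
Reduce the network between node 1 (A) and node 0 (B) by series/parallel combination:
  Rp1 = R1 ‖ R2 ‖ R3 (parallel, all between nodes 0 and 1) = 1/(1/220 + 1/1.6 + 1/300) = 1.58 Ω
R_th = 1.58 Ω

Final answer: V_th = 0.06464 V, R_th = 1.58 Ω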